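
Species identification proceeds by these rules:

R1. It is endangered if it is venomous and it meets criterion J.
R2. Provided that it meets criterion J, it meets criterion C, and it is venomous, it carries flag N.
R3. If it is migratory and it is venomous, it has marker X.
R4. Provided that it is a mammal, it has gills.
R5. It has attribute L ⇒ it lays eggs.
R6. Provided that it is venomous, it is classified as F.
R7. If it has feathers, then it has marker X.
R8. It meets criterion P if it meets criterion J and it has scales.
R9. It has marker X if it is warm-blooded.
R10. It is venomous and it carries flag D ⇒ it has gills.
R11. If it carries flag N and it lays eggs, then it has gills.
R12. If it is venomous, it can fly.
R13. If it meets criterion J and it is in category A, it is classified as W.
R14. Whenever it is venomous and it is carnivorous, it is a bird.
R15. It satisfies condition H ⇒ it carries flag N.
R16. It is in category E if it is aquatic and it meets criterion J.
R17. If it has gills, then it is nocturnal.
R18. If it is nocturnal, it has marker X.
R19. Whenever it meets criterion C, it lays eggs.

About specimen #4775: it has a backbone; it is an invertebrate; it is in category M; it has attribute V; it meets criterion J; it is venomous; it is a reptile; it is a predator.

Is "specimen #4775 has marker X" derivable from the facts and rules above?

No

Forward chaining from the given facts derives: is endangered, is classified as F, can fly.
Rules concluding "it has marker X": R3 needs "it is migratory"; R7 needs "it has feathers"; R9 needs "it is warm-blooded"; R18 needs "it is nocturnal" — none of these are established.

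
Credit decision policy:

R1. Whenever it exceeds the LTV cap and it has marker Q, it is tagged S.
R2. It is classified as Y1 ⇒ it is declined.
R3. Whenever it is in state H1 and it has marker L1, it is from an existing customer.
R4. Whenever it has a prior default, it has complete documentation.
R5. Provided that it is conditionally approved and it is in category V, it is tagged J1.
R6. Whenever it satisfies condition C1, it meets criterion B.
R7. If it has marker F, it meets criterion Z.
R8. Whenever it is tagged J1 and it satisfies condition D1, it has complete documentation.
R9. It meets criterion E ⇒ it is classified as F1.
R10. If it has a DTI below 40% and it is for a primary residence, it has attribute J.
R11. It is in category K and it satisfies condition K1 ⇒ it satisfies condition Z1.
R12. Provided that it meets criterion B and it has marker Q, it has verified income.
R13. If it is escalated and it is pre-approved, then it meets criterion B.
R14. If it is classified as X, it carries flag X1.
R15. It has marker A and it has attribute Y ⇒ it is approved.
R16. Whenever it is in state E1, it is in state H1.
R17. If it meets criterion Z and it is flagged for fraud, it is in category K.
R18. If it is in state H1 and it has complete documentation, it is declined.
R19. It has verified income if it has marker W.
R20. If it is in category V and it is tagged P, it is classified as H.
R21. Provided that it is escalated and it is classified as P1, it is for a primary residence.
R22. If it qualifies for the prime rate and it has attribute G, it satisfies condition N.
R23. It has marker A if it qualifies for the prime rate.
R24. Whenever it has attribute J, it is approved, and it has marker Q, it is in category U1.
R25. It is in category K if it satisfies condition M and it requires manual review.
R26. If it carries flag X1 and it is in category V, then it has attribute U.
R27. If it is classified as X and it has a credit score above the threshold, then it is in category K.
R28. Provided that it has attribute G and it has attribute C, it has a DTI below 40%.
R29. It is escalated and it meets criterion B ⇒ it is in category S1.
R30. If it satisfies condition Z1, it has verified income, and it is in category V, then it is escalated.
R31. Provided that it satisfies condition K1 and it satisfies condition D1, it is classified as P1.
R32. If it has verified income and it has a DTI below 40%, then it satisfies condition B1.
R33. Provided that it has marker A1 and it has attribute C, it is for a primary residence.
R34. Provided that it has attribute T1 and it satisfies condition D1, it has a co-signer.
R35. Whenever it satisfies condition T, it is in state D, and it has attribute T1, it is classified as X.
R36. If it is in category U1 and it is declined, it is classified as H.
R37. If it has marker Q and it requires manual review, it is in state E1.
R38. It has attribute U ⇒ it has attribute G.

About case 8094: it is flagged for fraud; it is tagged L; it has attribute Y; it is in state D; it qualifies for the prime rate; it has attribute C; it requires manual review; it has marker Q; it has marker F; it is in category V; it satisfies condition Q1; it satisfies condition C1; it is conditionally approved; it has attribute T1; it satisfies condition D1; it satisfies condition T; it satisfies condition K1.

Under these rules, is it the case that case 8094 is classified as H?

Yes

By R5 (it is conditionally approved, it is in category V): it is tagged J1.
By R6 (it satisfies condition C1): it meets criterion B.
By R7 (it has marker F): it meets criterion Z.
By R8 (it is tagged J1, it satisfies condition D1): it has complete documentation.
By R12 (it meets criterion B, it has marker Q): it has verified income.
By R17 (it meets criterion Z, it is flagged for fraud): it is in category K.
By R23 (it qualifies for the prime rate): it has marker A.
By R31 (it satisfies condition K1, it satisfies condition D1): it is classified as P1.
By R35 (it satisfies condition T, it is in state D, it has attribute T1): it is classified as X.
By R37 (it has marker Q, it requires manual review): it is in state E1.
By R11 (it is in category K, it satisfies condition K1): it satisfies condition Z1.
By R14 (it is classified as X): it carries flag X1.
By R15 (it has marker A, it has attribute Y): it is approved.
By R16 (it is in state E1): it is in state H1.
By R18 (it is in state H1, it has complete documentation): it is declined.
By R26 (it carries flag X1, it is in category V): it has attribute U.
By R30 (it satisfies condition Z1, it has verified income, it is in category V): it is escalated.
By R38 (it has attribute U): it has attribute G.
By R21 (it is escalated, it is classified as P1): it is for a primary residence.
By R28 (it has attribute G, it has attribute C): it has a DTI below 40%.
By R10 (it has a DTI below 40%, it is for a primary residence): it has attribute J.
By R24 (it has attribute J, it is approved, it has marker Q): it is in category U1.
By R36 (it is in category U1, it is declined): it is classified as H.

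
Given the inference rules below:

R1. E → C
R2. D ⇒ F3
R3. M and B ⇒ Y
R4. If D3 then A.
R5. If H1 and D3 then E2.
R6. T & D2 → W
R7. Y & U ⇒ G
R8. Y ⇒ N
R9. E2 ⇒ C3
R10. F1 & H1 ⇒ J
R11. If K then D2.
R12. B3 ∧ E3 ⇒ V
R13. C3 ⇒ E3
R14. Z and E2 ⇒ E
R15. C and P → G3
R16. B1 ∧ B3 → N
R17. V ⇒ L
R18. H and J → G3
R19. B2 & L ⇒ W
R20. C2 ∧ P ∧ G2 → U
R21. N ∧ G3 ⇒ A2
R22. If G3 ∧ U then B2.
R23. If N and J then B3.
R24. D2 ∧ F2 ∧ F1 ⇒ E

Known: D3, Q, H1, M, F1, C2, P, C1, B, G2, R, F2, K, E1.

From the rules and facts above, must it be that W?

Y  (by R3: M, B)
E2  (by R5: H1, D3)
N  (by R8: Y)
C3  (by R9: E2)
J  (by R10: F1, H1)
D2  (by R11: K)
E3  (by R13: C3)
U  (by R20: C2, P, G2)
B3  (by R23: N, J)
E  (by R24: D2, F2, F1)
C  (by R1: E)
V  (by R12: B3, E3)
G3  (by R15: C, P)
L  (by R17: V)
B2  (by R22: G3, U)
W  (by R19: B2, L)

Yes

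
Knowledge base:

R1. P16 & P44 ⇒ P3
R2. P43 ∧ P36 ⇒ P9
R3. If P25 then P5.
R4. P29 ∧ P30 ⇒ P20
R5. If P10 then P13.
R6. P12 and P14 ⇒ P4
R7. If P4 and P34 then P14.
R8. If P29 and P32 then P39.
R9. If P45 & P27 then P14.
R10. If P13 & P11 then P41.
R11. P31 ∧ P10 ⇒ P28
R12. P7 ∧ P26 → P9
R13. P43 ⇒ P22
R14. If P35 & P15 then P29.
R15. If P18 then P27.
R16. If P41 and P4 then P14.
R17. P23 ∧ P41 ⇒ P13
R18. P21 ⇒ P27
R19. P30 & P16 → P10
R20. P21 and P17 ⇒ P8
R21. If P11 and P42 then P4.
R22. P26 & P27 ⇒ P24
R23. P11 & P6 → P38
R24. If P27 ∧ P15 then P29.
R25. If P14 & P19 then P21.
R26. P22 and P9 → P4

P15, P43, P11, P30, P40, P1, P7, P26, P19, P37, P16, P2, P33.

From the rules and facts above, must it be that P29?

P9  (by R12: P7, P26)
P22  (by R13: P43)
P10  (by R19: P30, P16)
P4  (by R26: P22, P9)
P13  (by R5: P10)
P41  (by R10: P13, P11)
P14  (by R16: P41, P4)
P21  (by R25: P14, P19)
P27  (by R18: P21)
P29  (by R24: P27, P15)

Yes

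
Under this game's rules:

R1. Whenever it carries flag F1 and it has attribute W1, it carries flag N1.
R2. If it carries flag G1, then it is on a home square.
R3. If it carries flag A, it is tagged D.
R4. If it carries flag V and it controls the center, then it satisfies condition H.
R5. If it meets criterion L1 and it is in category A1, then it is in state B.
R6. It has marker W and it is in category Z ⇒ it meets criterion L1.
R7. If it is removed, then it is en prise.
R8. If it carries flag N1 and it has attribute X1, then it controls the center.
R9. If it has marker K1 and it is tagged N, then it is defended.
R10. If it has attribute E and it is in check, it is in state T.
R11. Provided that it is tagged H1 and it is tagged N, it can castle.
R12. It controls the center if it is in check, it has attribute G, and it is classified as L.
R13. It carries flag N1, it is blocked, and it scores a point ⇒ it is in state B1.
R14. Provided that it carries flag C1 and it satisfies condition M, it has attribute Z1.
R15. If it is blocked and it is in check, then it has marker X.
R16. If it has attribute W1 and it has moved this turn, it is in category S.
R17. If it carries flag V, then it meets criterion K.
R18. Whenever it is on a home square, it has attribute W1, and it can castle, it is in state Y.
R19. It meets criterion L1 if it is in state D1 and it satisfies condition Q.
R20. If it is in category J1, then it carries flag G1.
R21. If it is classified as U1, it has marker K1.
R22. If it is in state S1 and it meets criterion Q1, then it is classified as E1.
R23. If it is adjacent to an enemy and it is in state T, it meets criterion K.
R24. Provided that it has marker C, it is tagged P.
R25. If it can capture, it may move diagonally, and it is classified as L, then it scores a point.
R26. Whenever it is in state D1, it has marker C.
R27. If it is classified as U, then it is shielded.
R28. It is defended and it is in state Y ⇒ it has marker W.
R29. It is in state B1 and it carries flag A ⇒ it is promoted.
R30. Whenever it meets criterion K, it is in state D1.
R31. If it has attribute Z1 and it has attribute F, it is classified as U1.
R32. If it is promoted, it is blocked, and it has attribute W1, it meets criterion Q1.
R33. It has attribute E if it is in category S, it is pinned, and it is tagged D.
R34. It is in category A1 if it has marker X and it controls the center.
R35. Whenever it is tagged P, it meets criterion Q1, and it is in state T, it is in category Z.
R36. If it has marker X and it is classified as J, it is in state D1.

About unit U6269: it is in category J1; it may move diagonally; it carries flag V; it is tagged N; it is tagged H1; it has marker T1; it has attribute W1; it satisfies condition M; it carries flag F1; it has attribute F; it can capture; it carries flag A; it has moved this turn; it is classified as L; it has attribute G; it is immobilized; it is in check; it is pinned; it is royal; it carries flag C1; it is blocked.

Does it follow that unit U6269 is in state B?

Yes

By R1 (it carries flag F1, it has attribute W1): it carries flag N1.
By R3 (it carries flag A): it is tagged D.
By R11 (it is tagged H1, it is tagged N): it can castle.
By R12 (it is in check, it has attribute G, it is classified as L): it controls the center.
By R14 (it carries flag C1, it satisfies condition M): it has attribute Z1.
By R15 (it is blocked, it is in check): it has marker X.
By R16 (it has attribute W1, it has moved this turn): it is in category S.
By R17 (it carries flag V): it meets criterion K.
By R20 (it is in category J1): it carries flag G1.
By R25 (it can capture, it may move diagonally, it is classified as L): it scores a point.
By R30 (it meets criterion K): it is in state D1.
By R31 (it has attribute Z1, it has attribute F): it is classified as U1.
By R33 (it is in category S, it is pinned, it is tagged D): it has attribute E.
By R34 (it has marker X, it controls the center): it is in category A1.
By R2 (it carries flag G1): it is on a home square.
By R10 (it has attribute E, it is in check): it is in state T.
By R13 (it carries flag N1, it is blocked, it scores a point): it is in state B1.
By R18 (it is on a home square, it has attribute W1, it can castle): it is in state Y.
By R21 (it is classified as U1): it has marker K1.
By R26 (it is in state D1): it has marker C.
By R29 (it is in state B1, it carries flag A): it is promoted.
By R32 (it is promoted, it is blocked, it has attribute W1): it meets criterion Q1.
By R9 (it has marker K1, it is tagged N): it is defended.
By R24 (it has marker C): it is tagged P.
By R28 (it is defended, it is in state Y): it has marker W.
By R35 (it is tagged P, it meets criterion Q1, it is in state T): it is in category Z.
By R6 (it has marker W, it is in category Z): it meets criterion L1.
By R5 (it meets criterion L1, it is in category A1): it is in state B.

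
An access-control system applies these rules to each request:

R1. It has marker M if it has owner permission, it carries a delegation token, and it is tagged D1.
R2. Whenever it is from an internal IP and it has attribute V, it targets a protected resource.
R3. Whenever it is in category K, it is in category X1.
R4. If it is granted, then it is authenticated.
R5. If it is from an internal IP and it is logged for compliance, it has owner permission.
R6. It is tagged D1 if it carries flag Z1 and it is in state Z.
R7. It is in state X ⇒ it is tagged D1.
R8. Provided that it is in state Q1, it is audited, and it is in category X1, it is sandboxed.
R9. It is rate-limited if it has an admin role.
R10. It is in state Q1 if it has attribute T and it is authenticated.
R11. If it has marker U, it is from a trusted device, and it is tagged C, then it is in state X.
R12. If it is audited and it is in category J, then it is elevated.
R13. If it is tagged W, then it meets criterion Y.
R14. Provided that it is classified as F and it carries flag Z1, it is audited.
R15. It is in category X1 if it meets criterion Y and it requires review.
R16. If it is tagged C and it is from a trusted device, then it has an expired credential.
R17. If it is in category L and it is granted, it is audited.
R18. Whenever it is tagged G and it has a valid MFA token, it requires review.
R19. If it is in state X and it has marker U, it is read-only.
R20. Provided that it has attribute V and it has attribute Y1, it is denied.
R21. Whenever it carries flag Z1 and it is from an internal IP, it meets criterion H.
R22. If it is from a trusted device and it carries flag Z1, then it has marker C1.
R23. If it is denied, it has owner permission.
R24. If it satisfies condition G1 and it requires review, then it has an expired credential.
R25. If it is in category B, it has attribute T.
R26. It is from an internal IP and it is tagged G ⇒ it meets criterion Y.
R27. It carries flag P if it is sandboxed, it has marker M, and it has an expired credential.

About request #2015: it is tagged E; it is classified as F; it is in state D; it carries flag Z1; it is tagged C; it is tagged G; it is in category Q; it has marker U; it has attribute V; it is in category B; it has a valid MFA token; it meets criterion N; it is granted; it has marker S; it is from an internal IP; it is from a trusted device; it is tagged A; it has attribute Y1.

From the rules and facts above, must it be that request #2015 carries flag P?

Forward chaining from the given facts derives: targets a protected resource, is authenticated, is in state X, is audited, has an expired credential, requires review, is read-only, is denied, meets criterion H, has marker C1, has owner permission, has attribute T, meets criterion Y, is tagged D1, is in state Q1, is in category X1, is sandboxed.
The only rule concluding "it carries flag P" is R27, which needs "it has marker M"; that is never established.

No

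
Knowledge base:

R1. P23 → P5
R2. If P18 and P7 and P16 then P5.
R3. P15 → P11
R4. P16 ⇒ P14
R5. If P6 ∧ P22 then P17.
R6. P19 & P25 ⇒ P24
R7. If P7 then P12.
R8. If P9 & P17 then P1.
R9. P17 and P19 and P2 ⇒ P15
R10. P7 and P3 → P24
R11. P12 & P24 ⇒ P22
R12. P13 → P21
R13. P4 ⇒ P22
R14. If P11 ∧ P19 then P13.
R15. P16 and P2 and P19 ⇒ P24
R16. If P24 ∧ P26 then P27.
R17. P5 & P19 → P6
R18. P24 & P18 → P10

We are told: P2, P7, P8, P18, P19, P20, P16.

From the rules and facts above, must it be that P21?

P5  (by R2: P18, P7, P16)
P12  (by R7: P7)
P24  (by R15: P16, P2, P19)
P6  (by R17: P5, P19)
P22  (by R11: P12, P24)
P17  (by R5: P6, P22)
P15  (by R9: P17, P19, P2)
P11  (by R3: P15)
P13  (by R14: P11, P19)
P21  (by R12: P13)

Yes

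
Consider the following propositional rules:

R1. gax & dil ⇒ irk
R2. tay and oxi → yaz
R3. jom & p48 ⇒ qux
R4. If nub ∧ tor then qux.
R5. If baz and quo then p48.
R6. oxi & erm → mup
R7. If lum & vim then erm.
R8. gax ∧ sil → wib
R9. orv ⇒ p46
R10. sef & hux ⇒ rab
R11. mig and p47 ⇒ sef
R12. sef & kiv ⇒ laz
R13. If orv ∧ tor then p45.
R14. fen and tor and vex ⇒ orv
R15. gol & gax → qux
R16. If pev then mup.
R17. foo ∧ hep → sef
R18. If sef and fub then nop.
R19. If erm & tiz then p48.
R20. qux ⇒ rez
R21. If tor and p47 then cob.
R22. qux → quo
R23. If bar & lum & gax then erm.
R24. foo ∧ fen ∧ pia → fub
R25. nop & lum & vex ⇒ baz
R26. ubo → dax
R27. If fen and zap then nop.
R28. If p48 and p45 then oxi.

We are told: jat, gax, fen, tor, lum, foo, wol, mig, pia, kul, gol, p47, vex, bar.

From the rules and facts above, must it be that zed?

No

Forward chaining from the given facts derives: sef, orv, qux, rez, cob, quo, erm, fub, p46, p45, nop, baz, p48, oxi, mup.
No rule has zed as its conclusion, and it is not among the given facts.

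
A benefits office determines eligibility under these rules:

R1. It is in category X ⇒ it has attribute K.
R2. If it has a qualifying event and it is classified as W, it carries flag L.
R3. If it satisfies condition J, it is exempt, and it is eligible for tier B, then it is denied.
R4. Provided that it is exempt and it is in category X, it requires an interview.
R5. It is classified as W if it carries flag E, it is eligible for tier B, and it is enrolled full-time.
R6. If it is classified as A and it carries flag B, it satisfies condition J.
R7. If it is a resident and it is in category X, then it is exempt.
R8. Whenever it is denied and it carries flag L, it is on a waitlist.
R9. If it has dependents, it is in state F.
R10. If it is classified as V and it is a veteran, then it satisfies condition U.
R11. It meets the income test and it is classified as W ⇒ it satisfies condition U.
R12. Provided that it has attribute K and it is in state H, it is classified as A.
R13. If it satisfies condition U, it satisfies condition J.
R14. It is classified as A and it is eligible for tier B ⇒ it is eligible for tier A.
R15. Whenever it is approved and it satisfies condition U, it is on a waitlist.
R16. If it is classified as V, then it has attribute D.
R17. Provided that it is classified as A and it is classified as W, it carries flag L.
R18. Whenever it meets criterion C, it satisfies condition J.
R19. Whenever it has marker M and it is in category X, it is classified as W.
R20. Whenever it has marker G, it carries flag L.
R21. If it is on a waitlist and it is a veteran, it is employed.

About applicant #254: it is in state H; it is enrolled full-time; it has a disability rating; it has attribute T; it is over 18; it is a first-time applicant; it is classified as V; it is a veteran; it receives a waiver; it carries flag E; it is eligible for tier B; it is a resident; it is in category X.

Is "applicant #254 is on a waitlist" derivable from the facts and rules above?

Yes

By R1 (it is in category X): it has attribute K.
By R5 (it carries flag E, it is eligible for tier B, it is enrolled full-time): it is classified as W.
By R7 (it is a resident, it is in category X): it is exempt.
By R10 (it is classified as V, it is a veteran): it satisfies condition U.
By R12 (it has attribute K, it is in state H): it is classified as A.
By R13 (it satisfies condition U): it satisfies condition J.
By R17 (it is classified as A, it is classified as W): it carries flag L.
By R3 (it satisfies condition J, it is exempt, it is eligible for tier B): it is denied.
By R8 (it is denied, it carries flag L): it is on a waitlist.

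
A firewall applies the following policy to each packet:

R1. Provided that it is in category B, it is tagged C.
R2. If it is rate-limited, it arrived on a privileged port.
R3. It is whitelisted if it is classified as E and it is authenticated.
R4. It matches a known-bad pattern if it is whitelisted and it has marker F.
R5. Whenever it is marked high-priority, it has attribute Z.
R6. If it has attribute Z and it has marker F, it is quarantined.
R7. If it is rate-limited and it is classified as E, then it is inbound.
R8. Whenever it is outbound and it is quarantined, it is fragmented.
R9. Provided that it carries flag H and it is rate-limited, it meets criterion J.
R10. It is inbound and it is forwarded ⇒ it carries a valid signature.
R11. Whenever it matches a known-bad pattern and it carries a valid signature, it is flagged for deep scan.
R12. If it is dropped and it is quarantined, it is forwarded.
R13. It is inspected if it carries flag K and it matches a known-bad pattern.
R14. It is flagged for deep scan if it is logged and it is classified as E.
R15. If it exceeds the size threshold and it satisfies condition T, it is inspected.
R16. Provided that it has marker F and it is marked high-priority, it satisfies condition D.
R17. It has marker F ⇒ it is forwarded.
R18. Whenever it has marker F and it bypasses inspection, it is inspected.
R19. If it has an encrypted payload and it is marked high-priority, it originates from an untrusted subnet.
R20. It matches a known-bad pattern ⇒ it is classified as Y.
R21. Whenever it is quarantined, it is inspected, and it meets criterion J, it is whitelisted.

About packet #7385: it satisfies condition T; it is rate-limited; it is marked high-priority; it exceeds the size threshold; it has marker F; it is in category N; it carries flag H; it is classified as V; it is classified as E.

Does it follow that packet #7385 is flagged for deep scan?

By R5 (it is marked high-priority): it has attribute Z.
By R6 (it has attribute Z, it has marker F): it is quarantined.
By R7 (it is rate-limited, it is classified as E): it is inbound.
By R9 (it carries flag H, it is rate-limited): it meets criterion J.
By R15 (it exceeds the size threshold, it satisfies condition T): it is inspected.
By R17 (it has marker F): it is forwarded.
By R21 (it is quarantined, it is inspected, it meets criterion J): it is whitelisted.
By R4 (it is whitelisted, it has marker F): it matches a known-bad pattern.
By R10 (it is inbound, it is forwarded): it carries a valid signature.
By R11 (it matches a known-bad pattern, it carries a valid signature): it is flagged for deep scan.

Yes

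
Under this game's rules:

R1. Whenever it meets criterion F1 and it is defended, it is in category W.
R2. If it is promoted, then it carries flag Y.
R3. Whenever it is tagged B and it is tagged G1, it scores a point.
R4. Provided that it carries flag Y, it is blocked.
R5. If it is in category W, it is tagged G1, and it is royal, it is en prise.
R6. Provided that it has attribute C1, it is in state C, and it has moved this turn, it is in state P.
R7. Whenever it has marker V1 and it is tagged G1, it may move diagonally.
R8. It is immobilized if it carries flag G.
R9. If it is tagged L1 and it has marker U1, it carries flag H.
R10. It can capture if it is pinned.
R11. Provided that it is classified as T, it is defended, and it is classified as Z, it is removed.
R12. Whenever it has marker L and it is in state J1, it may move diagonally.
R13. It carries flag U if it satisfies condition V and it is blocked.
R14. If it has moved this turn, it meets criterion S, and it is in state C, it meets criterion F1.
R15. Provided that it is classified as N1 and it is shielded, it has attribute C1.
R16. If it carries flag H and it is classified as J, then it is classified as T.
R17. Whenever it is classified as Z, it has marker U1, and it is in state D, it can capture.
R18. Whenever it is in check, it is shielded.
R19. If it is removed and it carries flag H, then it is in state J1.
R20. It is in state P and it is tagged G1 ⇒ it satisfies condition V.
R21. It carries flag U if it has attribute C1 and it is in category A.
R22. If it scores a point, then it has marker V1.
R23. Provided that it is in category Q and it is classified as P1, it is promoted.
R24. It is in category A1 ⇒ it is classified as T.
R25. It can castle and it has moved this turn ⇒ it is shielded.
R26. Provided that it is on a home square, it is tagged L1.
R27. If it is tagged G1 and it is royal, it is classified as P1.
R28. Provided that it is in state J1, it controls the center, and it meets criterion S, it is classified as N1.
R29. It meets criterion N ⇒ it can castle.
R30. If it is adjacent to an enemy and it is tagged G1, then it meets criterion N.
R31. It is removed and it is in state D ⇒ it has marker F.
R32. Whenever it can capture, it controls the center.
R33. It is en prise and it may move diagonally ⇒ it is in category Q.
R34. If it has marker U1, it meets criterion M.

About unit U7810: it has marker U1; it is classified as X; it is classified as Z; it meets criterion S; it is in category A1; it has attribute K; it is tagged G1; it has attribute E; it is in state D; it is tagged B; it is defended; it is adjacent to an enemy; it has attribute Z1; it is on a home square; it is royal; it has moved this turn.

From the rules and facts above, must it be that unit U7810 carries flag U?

No

Forward chaining from the given facts derives: scores a point, can capture, has marker V1, is classified as T, is tagged L1, is classified as P1, meets criterion N, controls the center, meets criterion M, may move diagonally, carries flag H, is removed, is in state J1, is classified as N1, can castle, has marker F, is shielded, has attribute C1.
Rules concluding "it carries flag U": R13 needs "it satisfies condition V"; R21 needs "it is in category A" — none of these are established.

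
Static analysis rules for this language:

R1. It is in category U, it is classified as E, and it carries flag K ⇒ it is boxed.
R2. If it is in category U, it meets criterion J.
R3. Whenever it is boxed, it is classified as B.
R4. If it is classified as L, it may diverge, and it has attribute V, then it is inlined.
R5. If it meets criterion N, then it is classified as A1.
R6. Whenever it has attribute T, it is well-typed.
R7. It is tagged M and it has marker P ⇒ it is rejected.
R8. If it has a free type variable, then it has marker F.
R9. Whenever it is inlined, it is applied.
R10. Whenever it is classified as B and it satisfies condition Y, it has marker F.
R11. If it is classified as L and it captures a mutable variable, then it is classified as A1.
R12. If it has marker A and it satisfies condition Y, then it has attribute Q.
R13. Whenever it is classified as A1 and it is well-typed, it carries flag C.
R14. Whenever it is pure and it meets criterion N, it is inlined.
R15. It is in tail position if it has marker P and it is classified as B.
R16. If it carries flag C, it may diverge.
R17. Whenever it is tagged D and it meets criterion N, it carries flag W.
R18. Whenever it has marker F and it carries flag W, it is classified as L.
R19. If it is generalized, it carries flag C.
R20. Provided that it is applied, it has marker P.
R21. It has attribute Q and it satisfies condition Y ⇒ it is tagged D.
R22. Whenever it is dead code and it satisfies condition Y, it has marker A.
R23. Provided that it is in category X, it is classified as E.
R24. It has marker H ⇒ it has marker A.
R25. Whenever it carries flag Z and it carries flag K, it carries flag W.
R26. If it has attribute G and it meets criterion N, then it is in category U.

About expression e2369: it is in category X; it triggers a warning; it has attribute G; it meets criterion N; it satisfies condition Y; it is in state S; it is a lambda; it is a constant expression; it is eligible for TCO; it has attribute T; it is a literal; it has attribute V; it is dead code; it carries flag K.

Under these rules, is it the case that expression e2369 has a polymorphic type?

Forward chaining from the given facts derives: is classified as A1, is well-typed, carries flag C, may diverge, has marker A, is classified as E, is in category U, is boxed, meets criterion J, is classified as B, has marker F, has attribute Q, is tagged D, carries flag W, is classified as L, is inlined, is applied, has marker P, is in tail position.
No rule has "it has a polymorphic type" as its conclusion, and it is not among the given facts.

No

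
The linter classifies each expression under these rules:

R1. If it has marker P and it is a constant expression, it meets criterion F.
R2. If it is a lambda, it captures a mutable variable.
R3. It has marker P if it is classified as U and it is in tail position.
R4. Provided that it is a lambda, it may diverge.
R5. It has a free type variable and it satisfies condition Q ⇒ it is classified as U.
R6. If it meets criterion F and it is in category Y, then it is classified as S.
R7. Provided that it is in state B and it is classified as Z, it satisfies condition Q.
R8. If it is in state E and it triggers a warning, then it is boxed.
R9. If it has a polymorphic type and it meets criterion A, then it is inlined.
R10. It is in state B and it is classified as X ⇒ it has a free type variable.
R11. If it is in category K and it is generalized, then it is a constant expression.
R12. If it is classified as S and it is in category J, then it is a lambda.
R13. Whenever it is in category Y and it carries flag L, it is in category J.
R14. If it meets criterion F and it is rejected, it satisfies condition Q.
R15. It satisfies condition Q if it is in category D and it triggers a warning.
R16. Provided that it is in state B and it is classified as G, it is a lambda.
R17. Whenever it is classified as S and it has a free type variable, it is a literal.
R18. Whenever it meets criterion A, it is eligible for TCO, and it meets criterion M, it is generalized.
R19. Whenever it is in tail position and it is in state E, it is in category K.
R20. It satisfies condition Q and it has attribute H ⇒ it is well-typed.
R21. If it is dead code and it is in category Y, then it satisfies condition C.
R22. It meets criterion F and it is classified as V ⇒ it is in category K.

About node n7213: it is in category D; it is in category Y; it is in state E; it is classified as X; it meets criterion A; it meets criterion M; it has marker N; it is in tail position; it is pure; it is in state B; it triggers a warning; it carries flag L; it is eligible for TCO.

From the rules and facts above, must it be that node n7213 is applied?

Forward chaining from the given facts derives: is boxed, has a free type variable, is in category J, satisfies condition Q, is generalized, is in category K, is classified as U, is a constant expression, has marker P, meets criterion F, is classified as S, is a lambda, is a literal, captures a mutable variable, may diverge.
No rule has "it is applied" as its conclusion, and it is not among the given facts.

No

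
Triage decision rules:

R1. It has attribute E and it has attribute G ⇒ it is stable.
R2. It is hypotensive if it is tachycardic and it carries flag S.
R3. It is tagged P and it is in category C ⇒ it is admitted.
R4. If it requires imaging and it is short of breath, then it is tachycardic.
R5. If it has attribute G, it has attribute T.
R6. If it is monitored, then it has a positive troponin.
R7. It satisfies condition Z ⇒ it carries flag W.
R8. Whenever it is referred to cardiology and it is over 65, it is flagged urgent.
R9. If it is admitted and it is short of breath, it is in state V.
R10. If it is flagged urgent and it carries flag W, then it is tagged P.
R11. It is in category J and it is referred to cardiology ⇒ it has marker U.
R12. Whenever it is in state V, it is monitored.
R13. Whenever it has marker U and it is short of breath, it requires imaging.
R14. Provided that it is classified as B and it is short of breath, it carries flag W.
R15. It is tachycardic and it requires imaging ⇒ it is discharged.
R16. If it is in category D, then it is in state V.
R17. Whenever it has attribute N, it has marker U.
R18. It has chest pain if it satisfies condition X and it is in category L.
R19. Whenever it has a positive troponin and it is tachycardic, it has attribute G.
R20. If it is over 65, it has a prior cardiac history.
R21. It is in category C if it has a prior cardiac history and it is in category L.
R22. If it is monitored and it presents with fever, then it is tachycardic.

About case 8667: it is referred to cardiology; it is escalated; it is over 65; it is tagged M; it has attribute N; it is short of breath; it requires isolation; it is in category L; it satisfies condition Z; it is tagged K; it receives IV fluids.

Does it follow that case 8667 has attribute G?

By R7 (it satisfies condition Z): it carries flag W.
By R8 (it is referred to cardiology, it is over 65): it is flagged urgent.
By R10 (it is flagged urgent, it carries flag W): it is tagged P.
By R17 (it has attribute N): it has marker U.
By R20 (it is over 65): it has a prior cardiac history.
By R21 (it has a prior cardiac history, it is in category L): it is in category C.
By R3 (it is tagged P, it is in category C): it is admitted.
By R9 (it is admitted, it is short of breath): it is in state V.
By R12 (it is in state V): it is monitored.
By R13 (it has marker U, it is short of breath): it requires imaging.
By R4 (it requires imaging, it is short of breath): it is tachycardic.
By R6 (it is monitored): it has a positive troponin.
By R19 (it has a positive troponin, it is tachycardic): it has attribute G.

Yes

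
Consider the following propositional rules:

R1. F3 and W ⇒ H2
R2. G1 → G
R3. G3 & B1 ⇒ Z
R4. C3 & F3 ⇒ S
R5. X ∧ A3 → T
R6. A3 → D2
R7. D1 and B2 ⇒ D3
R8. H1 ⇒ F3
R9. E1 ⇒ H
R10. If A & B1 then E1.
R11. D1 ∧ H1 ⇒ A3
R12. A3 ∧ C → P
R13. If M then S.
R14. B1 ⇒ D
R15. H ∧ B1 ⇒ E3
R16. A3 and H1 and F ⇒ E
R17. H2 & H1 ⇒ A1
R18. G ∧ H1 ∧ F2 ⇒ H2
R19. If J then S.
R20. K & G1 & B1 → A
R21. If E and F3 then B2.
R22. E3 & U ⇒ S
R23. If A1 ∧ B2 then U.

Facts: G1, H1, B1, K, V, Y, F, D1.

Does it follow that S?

No

Forward chaining from the given facts derives: G, F3, A3, D, E, A, B2, D2, D3, E1, H, E3.
Rules concluding S: R4 needs C3; R13 needs M; R19 needs J; R22 needs U — none of these are established.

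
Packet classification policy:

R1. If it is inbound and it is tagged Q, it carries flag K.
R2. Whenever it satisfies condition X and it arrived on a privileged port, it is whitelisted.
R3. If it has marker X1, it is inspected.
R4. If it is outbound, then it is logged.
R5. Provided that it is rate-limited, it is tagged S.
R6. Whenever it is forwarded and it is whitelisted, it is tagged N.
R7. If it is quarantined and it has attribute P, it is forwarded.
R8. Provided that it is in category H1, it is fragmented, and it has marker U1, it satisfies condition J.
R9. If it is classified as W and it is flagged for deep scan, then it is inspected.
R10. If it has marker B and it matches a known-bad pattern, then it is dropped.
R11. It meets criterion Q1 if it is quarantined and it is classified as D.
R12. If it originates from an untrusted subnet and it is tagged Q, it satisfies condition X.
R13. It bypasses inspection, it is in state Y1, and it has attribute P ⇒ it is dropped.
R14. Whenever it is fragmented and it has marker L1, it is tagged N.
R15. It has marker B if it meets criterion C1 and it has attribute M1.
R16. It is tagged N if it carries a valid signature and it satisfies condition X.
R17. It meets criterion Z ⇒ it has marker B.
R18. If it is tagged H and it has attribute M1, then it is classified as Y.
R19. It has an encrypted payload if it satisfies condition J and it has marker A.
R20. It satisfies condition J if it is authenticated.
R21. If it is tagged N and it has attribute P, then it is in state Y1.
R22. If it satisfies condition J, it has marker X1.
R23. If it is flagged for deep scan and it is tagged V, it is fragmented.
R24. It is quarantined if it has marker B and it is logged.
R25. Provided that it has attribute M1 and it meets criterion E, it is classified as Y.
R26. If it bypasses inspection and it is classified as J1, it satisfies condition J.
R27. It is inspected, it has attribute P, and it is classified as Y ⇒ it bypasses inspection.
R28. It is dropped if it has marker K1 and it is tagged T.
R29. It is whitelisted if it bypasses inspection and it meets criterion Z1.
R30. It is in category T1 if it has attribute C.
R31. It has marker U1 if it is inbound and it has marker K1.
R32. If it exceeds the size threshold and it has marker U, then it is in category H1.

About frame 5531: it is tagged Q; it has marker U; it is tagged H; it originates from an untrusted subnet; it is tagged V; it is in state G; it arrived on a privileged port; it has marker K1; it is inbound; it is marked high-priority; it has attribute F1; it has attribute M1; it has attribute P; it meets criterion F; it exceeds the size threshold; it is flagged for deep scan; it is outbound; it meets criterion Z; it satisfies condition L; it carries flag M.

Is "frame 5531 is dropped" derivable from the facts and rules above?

By R4 (it is outbound): it is logged.
By R12 (it originates from an untrusted subnet, it is tagged Q): it satisfies condition X.
By R17 (it meets criterion Z): it has marker B.
By R18 (it is tagged H, it has attribute M1): it is classified as Y.
By R23 (it is flagged for deep scan, it is tagged V): it is fragmented.
By R24 (it has marker B, it is logged): it is quarantined.
By R31 (it is inbound, it has marker K1): it has marker U1.
By R32 (it exceeds the size threshold, it has marker U): it is in category H1.
By R2 (it satisfies condition X, it arrived on a privileged port): it is whitelisted.
By R7 (it is quarantined, it has attribute P): it is forwarded.
By R8 (it is in category H1, it is fragmented, it has marker U1): it satisfies condition J.
By R22 (it satisfies condition J): it has marker X1.
By R3 (it has marker X1): it is inspected.
By R6 (it is forwarded, it is whitelisted): it is tagged N.
By R21 (it is tagged N, it has attribute P): it is in state Y1.
By R27 (it is inspected, it has attribute P, it is classified as Y): it bypasses inspection.
By R13 (it bypasses inspection, it is in state Y1, it has attribute P): it is dropped.

Yes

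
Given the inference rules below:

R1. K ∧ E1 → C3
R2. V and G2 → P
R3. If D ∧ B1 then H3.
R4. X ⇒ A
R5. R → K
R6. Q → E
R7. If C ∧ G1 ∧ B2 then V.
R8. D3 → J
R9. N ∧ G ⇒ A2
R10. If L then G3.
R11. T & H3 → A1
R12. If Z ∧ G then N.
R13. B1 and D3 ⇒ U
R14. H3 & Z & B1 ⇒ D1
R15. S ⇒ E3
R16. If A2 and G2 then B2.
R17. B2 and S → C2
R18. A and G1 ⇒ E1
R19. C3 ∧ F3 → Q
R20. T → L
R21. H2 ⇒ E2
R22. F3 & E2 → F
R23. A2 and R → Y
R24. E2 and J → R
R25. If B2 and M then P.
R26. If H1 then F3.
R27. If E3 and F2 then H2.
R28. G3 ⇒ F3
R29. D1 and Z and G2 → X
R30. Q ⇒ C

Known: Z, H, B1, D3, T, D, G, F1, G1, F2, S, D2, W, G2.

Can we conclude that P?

Yes

H3  (by R3: D, B1)
J  (by R8: D3)
N  (by R12: Z, G)
D1  (by R14: H3, Z, B1)
E3  (by R15: S)
L  (by R20: T)
H2  (by R27: E3, F2)
X  (by R29: D1, Z, G2)
A  (by R4: X)
A2  (by R9: N, G)
G3  (by R10: L)
B2  (by R16: A2, G2)
E1  (by R18: A, G1)
E2  (by R21: H2)
R  (by R24: E2, J)
F3  (by R28: G3)
K  (by R5: R)
C3  (by R1: K, E1)
Q  (by R19: C3, F3)
C  (by R30: Q)
V  (by R7: C, G1, B2)
P  (by R2: V, G2)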